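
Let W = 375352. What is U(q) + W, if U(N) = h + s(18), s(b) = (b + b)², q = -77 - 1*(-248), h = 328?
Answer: 376976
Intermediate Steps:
q = 171 (q = -77 + 248 = 171)
s(b) = 4*b² (s(b) = (2*b)² = 4*b²)
U(N) = 1624 (U(N) = 328 + 4*18² = 328 + 4*324 = 328 + 1296 = 1624)
U(q) + W = 1624 + 375352 = 376976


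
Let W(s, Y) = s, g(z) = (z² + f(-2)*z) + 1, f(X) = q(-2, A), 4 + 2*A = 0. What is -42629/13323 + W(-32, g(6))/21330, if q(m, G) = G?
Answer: -151617151/47363265 ≈ -3.2012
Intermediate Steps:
A = -2 (A = -2 + (½)*0 = -2 + 0 = -2)
f(X) = -2
g(z) = 1 + z² - 2*z (g(z) = (z² - 2*z) + 1 = 1 + z² - 2*z)
-42629/13323 + W(-32, g(6))/21330 = -42629/13323 - 32/21330 = -42629*1/13323 - 32*1/21330 = -42629/13323 - 16/10665 = -151617151/47363265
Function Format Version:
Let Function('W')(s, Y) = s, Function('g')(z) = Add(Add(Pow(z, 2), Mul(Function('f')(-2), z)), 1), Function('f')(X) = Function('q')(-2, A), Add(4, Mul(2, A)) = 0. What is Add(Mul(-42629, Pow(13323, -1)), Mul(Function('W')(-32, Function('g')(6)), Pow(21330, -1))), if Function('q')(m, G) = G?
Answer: Rational(-151617151, 47363265) ≈ -3.2012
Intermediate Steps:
A = -2 (A = Add(-2, Mul(Rational(1, 2), 0)) = Add(-2, 0) = -2)
Function('f')(X) = -2
Function('g')(z) = Add(1, Pow(z, 2), Mul(-2, z)) (Function('g')(z) = Add(Add(Pow(z, 2), Mul(-2, z)), 1) = Add(1, Pow(z, 2), Mul(-2, z)))
Add(Mul(-42629, Pow(13323, -1)), Mul(Function('W')(-32, Function('g')(6)), Pow(21330, -1))) = Add(Mul(-42629, Pow(13323, -1)), Mul(-32, Pow(21330, -1))) = Add(Mul(-42629, Rational(1, 13323)), Mul(-32, Rational(1, 21330))) = Add(Rational(-42629, 13323), Rational(-16, 10665)) = Rational(-151617151, 47363265)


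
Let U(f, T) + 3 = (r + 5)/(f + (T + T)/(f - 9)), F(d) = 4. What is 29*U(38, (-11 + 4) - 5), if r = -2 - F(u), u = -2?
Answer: -94627/1078 ≈ -87.780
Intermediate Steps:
r = -6 (r = -2 - 1*4 = -2 - 4 = -6)
U(f, T) = -3 - 1/(f + 2*T/(-9 + f)) (U(f, T) = -3 + (-6 + 5)/(f + (T + T)/(f - 9)) = -3 - 1/(f + (2*T)/(-9 + f)) = -3 - 1/(f + 2*T/(-9 + f)))
29*U(38, (-11 + 4) - 5) = 29*((9 - 6*((-11 + 4) - 5) - 3*38**2 + 26*38)/(38**2 - 9*38 + 2*((-11 + 4) - 5))) = 29*((9 - 6*(-7 - 5) - 3*1444 + 988)/(1444 - 342 + 2*(-7 - 5))) = 29*((9 - 6*(-12) - 4332 + 988)/(1444 - 342 + 2*(-12))) = 29*((9 + 72 - 4332 + 988)/(1444 - 342 - 24)) = 29*(-3263/1078) = -94627/1078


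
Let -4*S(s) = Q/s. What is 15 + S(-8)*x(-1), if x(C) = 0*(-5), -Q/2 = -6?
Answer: 15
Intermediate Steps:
Q = 12 (Q = -2*(-6) = 12)
x(C) = 0
S(s) = -3/s
15 + S(-8)*x(-1) = 15 - 3/(-8)*0 = 15 - 3*(-⅛)*0 = 15 + (3/8)*0 = 15 + 0 = 15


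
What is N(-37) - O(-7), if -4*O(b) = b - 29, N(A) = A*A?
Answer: 1360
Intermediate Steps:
N(A) = A²
O(b) = 29/4 - b/4 (O(b) = -(b - 29)/4 = -(-29 + b)/4 = 29/4 - b/4)
N(-37) - O(-7) = (-37)² - (29/4 - ¼*(-7)) = 1369 - (29/4 + 7/4) = 1369 - 1*9 = 1369 - 9 = 1360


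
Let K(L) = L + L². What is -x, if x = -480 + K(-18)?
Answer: 174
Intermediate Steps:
x = -174 (x = -480 - 18*(1 - 18) = -480 - 18*(-17) = -480 + 306 = -174)
-x = -1*(-174) = 174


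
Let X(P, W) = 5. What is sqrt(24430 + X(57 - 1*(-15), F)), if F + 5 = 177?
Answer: 3*sqrt(2715) ≈ 156.32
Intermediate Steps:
F = 172 (F = -5 + 177 = 172)
sqrt(24430 + X(57 - 1*(-15), F)) = sqrt(24430 + 5) = sqrt(24435) = 3*sqrt(2715)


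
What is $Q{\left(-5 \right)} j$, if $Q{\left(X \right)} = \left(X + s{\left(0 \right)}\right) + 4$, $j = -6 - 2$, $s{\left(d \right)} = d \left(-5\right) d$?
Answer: $8$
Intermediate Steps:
$s{\left(d \right)} = - 5 d^{2}$ ($s{\left(d \right)} = - 5 d d = - 5 d^{2}$)
$j = -8$ ($j = -6 - 2 = -8$)
$Q{\left(X \right)} = 4 + X$ ($Q{\left(X \right)} = \left(X - 5 \cdot 0^{2}\right) + 4 = \left(X - 0\right) + 4 = \left(X + 0\right) + 4 = X + 4 = 4 + X$)
$Q{\left(-5 \right)} j = \left(4 - 5\right) \left(-8\right) = \left(-1\right) \left(-8\right) = 8$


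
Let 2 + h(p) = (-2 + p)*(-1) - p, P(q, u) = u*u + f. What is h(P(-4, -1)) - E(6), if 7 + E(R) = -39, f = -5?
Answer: 54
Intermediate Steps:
E(R) = -46 (E(R) = -7 - 39 = -46)
P(q, u) = -5 + u**2 (P(q, u) = u*u - 5 = u**2 - 5 = -5 + u**2)
h(p) = -2*p (h(p) = -2 + ((-2 + p)*(-1) - p) = -2 + ((2 - p) - p) = -2 + (2 - 2*p) = -2*p)
h(P(-4, -1)) - E(6) = -2*(-5 + (-1)**2) - 1*(-46) = -2*(-5 + 1) + 46 = -2*(-4) + 46 = 8 + 46 = 54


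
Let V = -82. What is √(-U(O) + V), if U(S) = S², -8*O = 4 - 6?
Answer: I*√1313/4 ≈ 9.0588*I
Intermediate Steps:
O = ¼ (O = -(4 - 6)/8 = -⅛*(-2) = ¼ ≈ 0.25000)
√(-U(O) + V) = √(-(¼)² - 82) = √(-1*1/16 - 82) = √(-1/16 - 82) = √(-1313/16) = I*√1313/4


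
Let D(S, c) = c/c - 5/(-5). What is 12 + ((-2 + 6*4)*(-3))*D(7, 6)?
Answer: -120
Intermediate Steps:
D(S, c) = 2 (D(S, c) = 1 - 5*(-⅕) = 1 + 1 = 2)
12 + ((-2 + 6*4)*(-3))*D(7, 6) = 12 + ((-2 + 6*4)*(-3))*2 = 12 + ((-2 + 24)*(-3))*2 = 12 + (22*(-3))*2 = 12 - 66*2 = 12 - 132 = -120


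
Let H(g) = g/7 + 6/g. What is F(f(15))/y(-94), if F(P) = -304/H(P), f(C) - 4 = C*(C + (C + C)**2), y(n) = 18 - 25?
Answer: 4173616/188485483 ≈ 0.022143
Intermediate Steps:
H(g) = 6/g + g/7 (H(g) = g*(1/7) + 6/g = g/7 + 6/g = 6/g + g/7)
y(n) = -7
f(C) = 4 + C*(C + 4*C**2) (f(C) = 4 + C*(C + (C + C)**2) = 4 + C*(C + (2*C)**2) = 4 + C*(C + 4*C**2))
F(P) = -304/(6/P + P/7)
F(f(15))/y(-94) = -2128*(4 + 15**2 + 4*15**3)/(42 + (4 + 15**2 + 4*15**3)**2)/(-7) = -2128*(4 + 225 + 4*3375)/(42 + (4 + 225 + 4*3375)**2)*(-1/7) = -2128*(4 + 225 + 13500)/(42 + (4 + 225 + 13500)**2)*(-1/7) = -2128*13729/(42 + 13729**2)*(-1/7) = -2128*13729/(42 + 188485441)*(-1/7) = -2128*13729/188485483*(-1/7) = -2128*13729*1/188485483*(-1/7) = -29215312/188485483*(-1/7) = 4173616/188485483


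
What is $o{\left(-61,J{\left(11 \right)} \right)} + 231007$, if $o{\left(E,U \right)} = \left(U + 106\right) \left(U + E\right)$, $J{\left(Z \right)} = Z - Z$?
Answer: $224541$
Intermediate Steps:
$J{\left(Z \right)} = 0$
$o{\left(E,U \right)} = \left(106 + U\right) \left(E + U\right)$
$o{\left(-61,J{\left(11 \right)} \right)} + 231007 = \left(0^{2} + 106 \left(-61\right) + 106 \cdot 0 - 0\right) + 231007 = \left(0 - 6466 + 0 + 0\right) + 231007 = -6466 + 231007 = 224541$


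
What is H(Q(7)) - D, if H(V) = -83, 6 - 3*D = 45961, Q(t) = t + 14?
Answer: 45706/3 ≈ 15235.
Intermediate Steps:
Q(t) = 14 + t
D = -45955/3 (D = 2 - 1/3*45961 = 2 - 45961/3 = -45955/3 ≈ -15318.)
H(Q(7)) - D = -83 - 1*(-45955/3) = -83 + 45955/3 = 45706/3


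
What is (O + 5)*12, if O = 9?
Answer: 168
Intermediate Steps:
(O + 5)*12 = (9 + 5)*12 = 14*12 = 168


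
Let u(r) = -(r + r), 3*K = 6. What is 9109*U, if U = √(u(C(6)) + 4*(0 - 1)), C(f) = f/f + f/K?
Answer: 18218*I*√3 ≈ 31555.0*I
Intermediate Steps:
K = 2 (K = (⅓)*6 = 2)
C(f) = 1 + f/2 (C(f) = f/f + f/2 = 1 + f*(½) = 1 + f/2)
u(r) = -2*r
U = 2*I*√3 (U = √(-2*(1 + (½)*6) + 4*(0 - 1)) = √(-2*(1 + 3) + 4*(-1)) = √(-2*4 - 4) = √(-8 - 4) = √(-12) = 2*I*√3 ≈ 3.4641*I)
9109*U = 9109*(2*I*√3) = 18218*I*√3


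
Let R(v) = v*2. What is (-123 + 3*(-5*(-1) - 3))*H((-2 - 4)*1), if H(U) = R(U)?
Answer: 1404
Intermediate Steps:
R(v) = 2*v
H(U) = 2*U
(-123 + 3*(-5*(-1) - 3))*H((-2 - 4)*1) = (-123 + 3*(-5*(-1) - 3))*(2*((-2 - 4)*1)) = (-123 + 3*(5 - 3))*(2*(-6*1)) = (-123 + 3*2)*(2*(-6)) = (-123 + 6)*(-12) = -117*(-12) = 1404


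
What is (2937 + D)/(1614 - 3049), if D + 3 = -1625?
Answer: -187/205 ≈ -0.91220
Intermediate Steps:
D = -1628 (D = -3 - 1625 = -1628)
(2937 + D)/(1614 - 3049) = (2937 - 1628)/(1614 - 3049) = 1309/(-1435) = 1309*(-1/1435) = -187/205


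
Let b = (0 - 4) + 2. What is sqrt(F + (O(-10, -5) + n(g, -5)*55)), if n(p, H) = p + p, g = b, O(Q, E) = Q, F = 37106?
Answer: 2*sqrt(9219) ≈ 192.03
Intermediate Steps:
b = -2 (b = -4 + 2 = -2)
g = -2
n(p, H) = 2*p
sqrt(F + (O(-10, -5) + n(g, -5)*55)) = sqrt(37106 + (-10 + (2*(-2))*55)) = sqrt(37106 + (-10 - 4*55)) = sqrt(37106 + (-10 - 220)) = sqrt(37106 - 230) = sqrt(36876) = 2*sqrt(9219)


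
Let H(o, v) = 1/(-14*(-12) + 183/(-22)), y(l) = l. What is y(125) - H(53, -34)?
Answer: 439103/3513 ≈ 124.99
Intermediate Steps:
H(o, v) = 22/3513 (H(o, v) = 1/(168 + 183*(-1/22)) = 1/(168 - 183/22) = 1/(3513/22) = 22/3513)
y(125) - H(53, -34) = 125 - 1*22/3513 = 125 - 22/3513 = 439103/3513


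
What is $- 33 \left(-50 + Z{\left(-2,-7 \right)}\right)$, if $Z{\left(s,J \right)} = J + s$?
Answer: $1947$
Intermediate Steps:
$- 33 \left(-50 + Z{\left(-2,-7 \right)}\right) = - 33 \left(-50 - 9\right) = \left(-33\right) \left(-59\right) = 1947$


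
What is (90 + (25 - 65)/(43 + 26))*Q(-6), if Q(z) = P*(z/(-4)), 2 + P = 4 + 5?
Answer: 21595/23 ≈ 938.91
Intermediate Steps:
P = 7 (P = -2 + (4 + 5) = -2 + 9 = 7)
Q(z) = -7*z/4 (Q(z) = 7*(z/(-4)) = 7*(z*(-¼)) = 7*(-z/4) = -7*z/4)
(90 + (25 - 65)/(43 + 26))*Q(-6) = (90 + (25 - 65)/(43 + 26))*(-7/4*(-6)) = (90 - 40/69)*(21/2) = (6170/69)*(21/2) = 21595/23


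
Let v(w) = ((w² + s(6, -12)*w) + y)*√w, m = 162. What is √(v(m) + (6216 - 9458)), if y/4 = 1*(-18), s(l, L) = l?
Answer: √(-3242 + 244296*√2) ≈ 585.02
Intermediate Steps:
y = -72 (y = 4*(1*(-18)) = 4*(-18) = -72)
v(w) = √w*(-72 + w² + 6*w) (v(w) = ((w² + 6*w) - 72)*√w = (-72 + w² + 6*w)*√w = √w*(-72 + w² + 6*w))
√(v(m) + (6216 - 9458)) = √(√162*(-72 + 162² + 6*162) + (6216 - 9458)) = √((9*√2)*(-72 + 26244 + 972) - 3242) = √((9*√2)*27144 - 3242) = √(244296*√2 - 3242) = √(-3242 + 244296*√2)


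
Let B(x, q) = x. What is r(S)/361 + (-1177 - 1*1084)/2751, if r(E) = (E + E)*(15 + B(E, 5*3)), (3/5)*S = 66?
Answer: 10690897/141873 ≈ 75.355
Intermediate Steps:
S = 110 (S = (5/3)*66 = 110)
r(E) = 2*E*(15 + E) (r(E) = (E + E)*(15 + E) = (2*E)*(15 + E) = 2*E*(15 + E))
r(S)/361 + (-1177 - 1*1084)/2751 = (2*110*(15 + 110))/361 + (-1177 - 1*1084)/2751 = (2*110*125)*(1/361) + (-1177 - 1084)*(1/2751) = 27500*(1/361) - 2261*1/2751 = 27500/361 - 323/393 = 10690897/141873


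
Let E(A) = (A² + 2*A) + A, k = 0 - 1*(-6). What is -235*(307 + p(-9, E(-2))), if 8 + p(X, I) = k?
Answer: -71675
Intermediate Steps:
k = 6 (k = 0 + 6 = 6)
E(A) = A² + 3*A
p(X, I) = -2 (p(X, I) = -8 + 6 = -2)
-235*(307 + p(-9, E(-2))) = -235*(307 - 2) = -235*305 = -71675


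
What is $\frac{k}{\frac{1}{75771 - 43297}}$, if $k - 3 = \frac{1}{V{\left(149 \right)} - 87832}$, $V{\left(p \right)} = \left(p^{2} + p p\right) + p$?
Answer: $\frac{4216489108}{43281} \approx 97421.0$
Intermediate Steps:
$V{\left(p \right)} = p + 2 p^{2}$ ($V{\left(p \right)} = \left(p^{2} + p^{2}\right) + p = 2 p^{2} + p = p + 2 p^{2}$)
$k = \frac{129842}{43281}$ ($k = 3 + \frac{1}{149 \left(1 + 2 \cdot 149\right) - 87832} = 3 + \frac{1}{149 \left(1 + 298\right) - 87832} = 3 + \frac{1}{149 \cdot 299 - 87832} = 3 + \frac{1}{44551 - 87832} = 3 + \frac{1}{-43281} = 3 - \frac{1}{43281} = \frac{129842}{43281} \approx 3.0$)
$\frac{k}{\frac{1}{75771 - 43297}} = \frac{129842}{43281 \frac{1}{75771 - 43297}} = \frac{129842}{43281 \cdot \frac{1}{32474}} = \frac{129842 \frac{1}{\frac{1}{32474}}}{43281} = \frac{129842}{43281} \cdot 32474 = \frac{4216489108}{43281}$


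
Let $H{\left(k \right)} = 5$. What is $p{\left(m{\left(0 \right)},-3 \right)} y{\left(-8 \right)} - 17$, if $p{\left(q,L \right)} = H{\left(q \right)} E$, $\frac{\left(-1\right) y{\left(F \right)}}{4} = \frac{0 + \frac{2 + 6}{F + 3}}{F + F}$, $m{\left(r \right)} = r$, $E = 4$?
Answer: $-25$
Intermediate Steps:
$y{\left(F \right)} = - \frac{16}{F \left(3 + F\right)}$ ($y{\left(F \right)} = - 4 \frac{0 + \frac{2 + 6}{F + 3}}{F + F} = - 4 \frac{0 + \frac{8}{3 + F}}{2 F} = - 4 \frac{8}{3 + F} \frac{1}{2 F} = - 4 \frac{4}{F \left(3 + F\right)} = - \frac{16}{F \left(3 + F\right)}$)
$p{\left(q,L \right)} = 20$ ($p{\left(q,L \right)} = 5 \cdot 4 = 20$)
$p{\left(m{\left(0 \right)},-3 \right)} y{\left(-8 \right)} - 17 = 20 \left(- \frac{16}{\left(-8\right) \left(3 - 8\right)}\right) - 17 = 20 \left(\left(-16\right) \left(- \frac{1}{8}\right) \frac{1}{-5}\right) - 17 = 20 \left(\left(-16\right) \left(- \frac{1}{8}\right) \left(- \frac{1}{5}\right)\right) - 17 = 20 \left(- \frac{2}{5}\right) - 17 = -8 - 17 = -25$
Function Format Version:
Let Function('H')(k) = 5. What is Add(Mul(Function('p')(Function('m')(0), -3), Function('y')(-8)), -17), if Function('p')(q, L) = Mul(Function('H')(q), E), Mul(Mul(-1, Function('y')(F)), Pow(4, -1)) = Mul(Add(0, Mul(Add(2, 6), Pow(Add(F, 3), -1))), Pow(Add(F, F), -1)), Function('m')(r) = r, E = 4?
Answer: -25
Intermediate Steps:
Function('y')(F) = Mul(-16, Pow(F, -1), Pow(Add(3, F), -1)) (Function('y')(F) = Mul(-4, Mul(Add(0, Mul(Add(2, 6), Pow(Add(F, 3), -1))), Pow(Add(F, F), -1))) = Mul(-4, Mul(Add(0, Mul(8, Pow(Add(3, F), -1))), Pow(Mul(2, F), -1))) = Mul(-4, Mul(Mul(8, Pow(Add(3, F), -1)), Mul(Rational(1, 2), Pow(F, -1)))) = Mul(-4, Mul(4, Pow(F, -1), Pow(Add(3, F), -1))) = Mul(-16, Pow(F, -1), Pow(Add(3, F), -1)))
Function('p')(q, L) = 20 (Function('p')(q, L) = Mul(5, 4) = 20)
Add(Mul(Function('p')(Function('m')(0), -3), Function('y')(-8)), -17) = Add(Mul(20, Mul(-16, Pow(-8, -1), Pow(Add(3, -8), -1))), -17) = Add(Mul(20, Mul(-16, Rational(-1, 8), Pow(-5, -1))), -17) = Add(Mul(20, Mul(-16, Rational(-1, 8), Rational(-1, 5))), -17) = Add(Mul(20, Rational(-2, 5)), -17) = Add(-8, -17) = -25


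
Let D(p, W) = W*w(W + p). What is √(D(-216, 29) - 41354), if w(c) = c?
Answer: I*√46777 ≈ 216.28*I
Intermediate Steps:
D(p, W) = W*(W + p)
√(D(-216, 29) - 41354) = √(29*(29 - 216) - 41354) = √(29*(-187) - 41354) = √(-5423 - 41354) = √(-46777) = I*√46777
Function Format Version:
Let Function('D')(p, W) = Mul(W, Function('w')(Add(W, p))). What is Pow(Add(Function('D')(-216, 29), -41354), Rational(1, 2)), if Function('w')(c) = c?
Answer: Mul(I, Pow(46777, Rational(1, 2))) ≈ Mul(216.28, I)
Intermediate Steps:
Function('D')(p, W) = Mul(W, Add(W, p))
Pow(Add(Function('D')(-216, 29), -41354), Rational(1, 2)) = Pow(Add(Mul(29, Add(29, -216)), -41354), Rational(1, 2)) = Pow(Add(Mul(29, -187), -41354), Rational(1, 2)) = Pow(Add(-5423, -41354), Rational(1, 2)) = Pow(-46777, Rational(1, 2)) = Mul(I, Pow(46777, Rational(1, 2)))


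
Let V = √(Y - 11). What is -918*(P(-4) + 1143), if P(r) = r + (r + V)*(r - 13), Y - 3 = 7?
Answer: -1108026 + 15606*I ≈ -1.108e+6 + 15606.0*I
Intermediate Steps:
Y = 10 (Y = 3 + 7 = 10)
V = I (V = √(10 - 11) = √(-1) = I ≈ 1.0*I)
P(r) = r + (-13 + r)*(I + r) (P(r) = r + (r + I)*(r - 13) = r + (I + r)*(-13 + r) = r + (-13 + r)*(I + r))
-918*(P(-4) + 1143) = -918*(((-4)² - 13*I - 4*(-12 + I)) + 1143) = -918*((16 - 13*I + (48 - 4*I)) + 1143) = -918*((64 - 17*I) + 1143) = -918*(1207 - 17*I) = -1108026 + 15606*I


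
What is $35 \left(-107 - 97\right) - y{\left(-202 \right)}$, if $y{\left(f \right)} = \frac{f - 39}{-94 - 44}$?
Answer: $- \frac{985561}{138} \approx -7141.8$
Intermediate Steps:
$y{\left(f \right)} = \frac{13}{46} - \frac{f}{138}$ ($y{\left(f \right)} = \frac{-39 + f}{-138} = \left(-39 + f\right) \left(- \frac{1}{138}\right) = \frac{13}{46} - \frac{f}{138}$)
$35 \left(-107 - 97\right) - y{\left(-202 \right)} = 35 \left(-107 - 97\right) - \left(\frac{13}{46} - - \frac{101}{69}\right) = 35 \left(-204\right) - \left(\frac{13}{46} + \frac{101}{69}\right) = -7140 - \frac{241}{138} = - \frac{985561}{138}$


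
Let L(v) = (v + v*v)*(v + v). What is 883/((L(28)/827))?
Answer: 730241/45472 ≈ 16.059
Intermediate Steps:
L(v) = 2*v*(v + v²) (L(v) = (v + v²)*(2*v) = 2*v*(v + v²))
883/((L(28)/827)) = 883/(((2*28²*(1 + 28))/827)) = 883/(((2*784*29)*(1/827))) = 883/((45472*(1/827))) = 883/(45472/827) = 883*(827/45472) = 730241/45472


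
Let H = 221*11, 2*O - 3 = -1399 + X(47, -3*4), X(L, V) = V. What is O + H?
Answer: 1727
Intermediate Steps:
O = -704 (O = 3/2 + (-1399 - 3*4)/2 = 3/2 + (-1399 - 12)/2 = 3/2 + (½)*(-1411) = 3/2 - 1411/2 = -704)
H = 2431
O + H = -704 + 2431 = 1727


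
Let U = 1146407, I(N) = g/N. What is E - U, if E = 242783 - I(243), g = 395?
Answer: -219581027/243 ≈ -9.0363e+5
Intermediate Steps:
I(N) = 395/N
E = 58995874/243 (E = 242783 - 395/243 = 58995874/243 ≈ 2.4278e+5)
E - U = 58995874/243 - 1*1146407 = 58995874/243 - 1146407 = -219581027/243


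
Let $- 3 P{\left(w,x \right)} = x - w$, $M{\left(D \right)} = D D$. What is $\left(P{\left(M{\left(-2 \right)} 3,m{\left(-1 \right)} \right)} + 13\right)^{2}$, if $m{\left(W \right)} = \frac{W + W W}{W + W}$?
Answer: $289$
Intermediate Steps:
$M{\left(D \right)} = D^{2}$
$m{\left(W \right)} = \frac{W + W^{2}}{2 W}$
$P{\left(w,x \right)} = - \frac{x}{3} + \frac{w}{3}$ ($P{\left(w,x \right)} = - \frac{x - w}{3} = - \frac{x}{3} + \frac{w}{3}$)
$\left(P{\left(M{\left(-2 \right)} 3,m{\left(-1 \right)} \right)} + 13\right)^{2} = \left(\left(- \frac{\frac{1}{2} + \frac{1}{2} \left(-1\right)}{3} + \frac{\left(-2\right)^{2} \cdot 3}{3}\right) + 13\right)^{2} = \left(\left(- \frac{\frac{1}{2} - \frac{1}{2}}{3} + \frac{4 \cdot 3}{3}\right) + 13\right)^{2} = \left(\left(\left(- \frac{1}{3}\right) 0 + \frac{1}{3} \cdot 12\right) + 13\right)^{2} = \left(\left(0 + 4\right) + 13\right)^{2} = \left(4 + 13\right)^{2} = 17^{2} = 289$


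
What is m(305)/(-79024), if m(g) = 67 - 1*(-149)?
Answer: -27/9878 ≈ -0.0027333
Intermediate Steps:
m(g) = 216 (m(g) = 67 + 149 = 216)
m(305)/(-79024) = 216/(-79024) = 216*(-1/79024) = -27/9878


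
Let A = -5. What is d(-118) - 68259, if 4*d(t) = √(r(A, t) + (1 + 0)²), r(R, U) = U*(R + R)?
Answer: -68259 + √1181/4 ≈ -68250.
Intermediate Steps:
r(R, U) = 2*R*U (r(R, U) = U*(2*R) = 2*R*U)
d(t) = √(1 - 10*t)/4 (d(t) = √(2*(-5)*t + (1 + 0)²)/4 = √(-10*t + 1²)/4 = √(-10*t + 1)/4 = √(1 - 10*t)/4)
d(-118) - 68259 = √(1 - 10*(-118))/4 - 68259 = √(1 + 1180)/4 - 68259 = √1181/4 - 68259 = -68259 + √1181/4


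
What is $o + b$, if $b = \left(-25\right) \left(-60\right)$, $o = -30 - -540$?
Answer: $2010$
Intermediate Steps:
$o = 510$ ($o = -30 + 540 = 510$)
$b = 1500$
$o + b = 510 + 1500 = 2010$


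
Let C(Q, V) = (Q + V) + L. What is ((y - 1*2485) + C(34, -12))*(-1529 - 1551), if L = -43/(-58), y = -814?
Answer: 292635420/29 ≈ 1.0091e+7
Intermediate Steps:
L = 43/58 (L = -43*(-1/58) = 43/58 ≈ 0.74138)
C(Q, V) = 43/58 + Q + V (C(Q, V) = (Q + V) + 43/58 = 43/58 + Q + V)
((y - 1*2485) + C(34, -12))*(-1529 - 1551) = ((-814 - 1*2485) + (43/58 + 34 - 12))*(-1529 - 1551) = ((-814 - 2485) + 1319/58)*(-3080) = (-3299 + 1319/58)*(-3080) = -190023/58*(-3080) = 292635420/29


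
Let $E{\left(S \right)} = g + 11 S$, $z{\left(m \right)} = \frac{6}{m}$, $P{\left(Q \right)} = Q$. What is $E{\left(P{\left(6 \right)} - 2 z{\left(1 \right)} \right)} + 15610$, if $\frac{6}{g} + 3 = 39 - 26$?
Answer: $\frac{77723}{5} \approx 15545.0$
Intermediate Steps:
$g = \frac{3}{5}$ ($g = \frac{6}{-3 + \left(39 - 26\right)} = \frac{6}{-3 + 13} = \frac{6}{10} = 6 \cdot \frac{1}{10} = \frac{3}{5} \approx 0.6$)
$E{\left(S \right)} = \frac{3}{5} + 11 S$
$E{\left(P{\left(6 \right)} - 2 z{\left(1 \right)} \right)} + 15610 = \left(\frac{3}{5} + 11 \left(6 - 2 \cdot \frac{6}{1}\right)\right) + 15610 = \left(\frac{3}{5} + 11 \left(6 - 2 \cdot 6 \cdot 1\right)\right) + 15610 = \left(\frac{3}{5} + 11 \left(6 - 12\right)\right) + 15610 = \left(\frac{3}{5} + 11 \left(-6\right)\right) + 15610 = \left(\frac{3}{5} - 66\right) + 15610 = - \frac{327}{5} + 15610 = \frac{77723}{5}$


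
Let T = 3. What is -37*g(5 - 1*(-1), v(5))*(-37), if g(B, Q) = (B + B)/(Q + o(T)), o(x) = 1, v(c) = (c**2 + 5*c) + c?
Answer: 4107/14 ≈ 293.36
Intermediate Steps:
v(c) = c**2 + 6*c
g(B, Q) = 2*B/(1 + Q) (g(B, Q) = (B + B)/(Q + 1) = (2*B)/(1 + Q) = 2*B/(1 + Q))
-37*g(5 - 1*(-1), v(5))*(-37) = -74*(5 - 1*(-1))/(1 + 5*(6 + 5))*(-37) = -74*(5 + 1)/(1 + 5*11)*(-37) = -74*6/(1 + 55)*(-37) = -74*6/56*(-37) = -37*3/14*(-37) = -111/14*(-37) = 4107/14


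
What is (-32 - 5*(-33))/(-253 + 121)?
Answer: -133/132 ≈ -1.0076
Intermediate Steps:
(-32 - 5*(-33))/(-253 + 121) = (-32 + 165)/(-132) = 133*(-1/132) = -133/132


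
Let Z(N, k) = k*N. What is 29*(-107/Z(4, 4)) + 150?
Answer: -703/16 ≈ -43.938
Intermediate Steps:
Z(N, k) = N*k
29*(-107/Z(4, 4)) + 150 = 29*(-107/(4*4)) + 150 = 29*(-107/16) + 150 = -3103/16 + 150 = -703/16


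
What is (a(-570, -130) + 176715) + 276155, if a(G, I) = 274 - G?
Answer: 453714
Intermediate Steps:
(a(-570, -130) + 176715) + 276155 = ((274 - 1*(-570)) + 176715) + 276155 = ((274 + 570) + 176715) + 276155 = (844 + 176715) + 276155 = 177559 + 276155 = 453714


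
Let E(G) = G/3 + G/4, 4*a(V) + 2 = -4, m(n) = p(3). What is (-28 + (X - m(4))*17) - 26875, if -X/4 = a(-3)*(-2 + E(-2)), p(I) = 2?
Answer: -27260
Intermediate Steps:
m(n) = 2
a(V) = -3/2 (a(V) = -1/2 + (1/4)*(-4) = -1/2 - 1 = -3/2)
E(G) = 7*G/12 (E(G) = G*(1/3) + G*(1/4) = G/3 + G/4 = 7*G/12)
X = -19 (X = -(-6)*(-2 + (7/12)*(-2)) = -(-6)*(-2 - 7/6) = -(-6)*(-19)/6 = -4*19/4 = -19)
(-28 + (X - m(4))*17) - 26875 = (-28 + (-19 - 1*2)*17) - 26875 = (-28 + (-19 - 2)*17) - 26875 = (-28 - 21*17) - 26875 = (-28 - 357) - 26875 = -385 - 26875 = -27260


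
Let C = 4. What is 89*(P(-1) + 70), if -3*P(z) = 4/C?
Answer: 18601/3 ≈ 6200.3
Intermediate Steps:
P(z) = -1/3 (P(z) = -4/(3*4) = -1/3*1 = -1/3)
89*(P(-1) + 70) = 89*(-1/3 + 70) = 89*(209/3) = 18601/3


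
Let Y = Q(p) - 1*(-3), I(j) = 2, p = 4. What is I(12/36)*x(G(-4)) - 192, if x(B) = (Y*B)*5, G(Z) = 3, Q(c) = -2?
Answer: -162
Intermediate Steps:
Y = 1 (Y = -2 - 1*(-3) = -2 + 3 = 1)
x(B) = 5*B (x(B) = (1*B)*5 = B*5 = 5*B)
I(12/36)*x(G(-4)) - 192 = 2*(5*3) - 192 = 2*15 - 192 = 30 - 192 = -162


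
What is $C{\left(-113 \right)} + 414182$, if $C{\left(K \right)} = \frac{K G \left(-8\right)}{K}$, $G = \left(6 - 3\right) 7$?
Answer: $414014$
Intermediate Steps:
$G = 21$ ($G = \left(6 - 3\right) 7 = 3 \cdot 7 = 21$)
$C{\left(K \right)} = -168$ ($C{\left(K \right)} = \frac{K 21 \left(-8\right)}{K} = \frac{21 K \left(-8\right)}{K} = \frac{\left(-168\right) K}{K} = -168$)
$C{\left(-113 \right)} + 414182 = -168 + 414182 = 414014$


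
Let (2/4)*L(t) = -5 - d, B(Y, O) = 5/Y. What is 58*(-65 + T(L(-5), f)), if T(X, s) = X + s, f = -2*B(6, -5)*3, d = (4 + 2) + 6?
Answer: -6032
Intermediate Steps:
d = 12 (d = 6 + 6 = 12)
L(t) = -34 (L(t) = 2*(-5 - 1*12) = 2*(-5 - 12) = 2*(-17) = -34)
f = -5 (f = -10/6*3 = -2*⅚*3 = -5/3*3 = -5)
58*(-65 + T(L(-5), f)) = 58*(-65 + (-34 - 5)) = 58*(-65 - 39) = 58*(-104) = -6032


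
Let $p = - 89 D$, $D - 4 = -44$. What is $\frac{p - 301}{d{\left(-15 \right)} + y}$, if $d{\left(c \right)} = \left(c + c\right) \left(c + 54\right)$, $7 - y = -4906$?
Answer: $\frac{3259}{3743} \approx 0.87069$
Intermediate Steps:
$y = 4913$ ($y = 7 - -4906 = 7 + 4906 = 4913$)
$D = -40$ ($D = 4 - 44 = -40$)
$p = 3560$ ($p = \left(-89\right) \left(-40\right) = 3560$)
$d{\left(c \right)} = 2 c \left(54 + c\right)$
$\frac{p - 301}{d{\left(-15 \right)} + y} = \frac{3560 - 301}{2 \left(-15\right) \left(54 - 15\right) + 4913} = \frac{3259}{2 \left(-15\right) 39 + 4913} = \frac{3259}{-1170 + 4913} = \frac{3259}{3743}$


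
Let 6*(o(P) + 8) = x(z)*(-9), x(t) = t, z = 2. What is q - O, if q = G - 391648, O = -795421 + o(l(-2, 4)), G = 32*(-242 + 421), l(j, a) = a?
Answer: 409512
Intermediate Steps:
o(P) = -11 (o(P) = -8 + (2*(-9))/6 = -8 + (⅙)*(-18) = -8 - 3 = -11)
G = 5728 (G = 32*179 = 5728)
O = -795432 (O = -795421 - 11 = -795432)
q = -385920 (q = 5728 - 391648 = -385920)
q - O = -385920 - 1*(-795432) = -385920 + 795432 = 409512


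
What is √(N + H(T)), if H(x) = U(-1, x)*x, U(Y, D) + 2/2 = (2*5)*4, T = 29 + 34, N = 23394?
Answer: √25851 ≈ 160.78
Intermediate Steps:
T = 63
U(Y, D) = 39 (U(Y, D) = -1 + (2*5)*4 = -1 + 10*4 = -1 + 40 = 39)
H(x) = 39*x
√(N + H(T)) = √(23394 + 39*63) = √(23394 + 2457) = √25851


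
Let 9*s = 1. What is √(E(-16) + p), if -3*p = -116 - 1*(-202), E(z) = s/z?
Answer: I*√4129/12 ≈ 5.3548*I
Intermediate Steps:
s = ⅑ (s = (⅑)*1 = ⅑ ≈ 0.11111)
E(z) = 1/(9*z)
p = -86/3 (p = -(-116 - 1*(-202))/3 = -(-116 + 202)/3 = -⅓*86 = -86/3 ≈ -28.667)
√(E(-16) + p) = √((⅑)/(-16) - 86/3) = √((⅑)*(-1/16) - 86/3) = √(-1/144 - 86/3) = √(-4129/144) = I*√4129/12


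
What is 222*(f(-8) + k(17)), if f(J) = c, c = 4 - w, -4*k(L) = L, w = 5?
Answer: -2331/2 ≈ -1165.5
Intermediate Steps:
k(L) = -L/4
c = -1 (c = 4 - 1*5 = 4 - 5 = -1)
f(J) = -1
222*(f(-8) + k(17)) = 222*(-1 - 1/4*17) = 222*(-1 - 17/4) = 222*(-21/4) = -2331/2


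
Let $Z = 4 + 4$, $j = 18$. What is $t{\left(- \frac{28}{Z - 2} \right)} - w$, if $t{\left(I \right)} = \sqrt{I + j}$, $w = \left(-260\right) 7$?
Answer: $1820 + \frac{2 \sqrt{30}}{3} \approx 1823.7$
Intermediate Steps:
$Z = 8$
$w = -1820$
$t{\left(I \right)} = \sqrt{18 + I}$ ($t{\left(I \right)} = \sqrt{I + 18} = \sqrt{18 + I}$)
$t{\left(- \frac{28}{Z - 2} \right)} - w = \sqrt{18 - \frac{28}{8 - 2}} - -1820 = \sqrt{18 - \frac{28}{6}} + 1820 = \sqrt{18 - \frac{14}{3}} + 1820 = \sqrt{\frac{40}{3}} + 1820 = \frac{2 \sqrt{30}}{3} + 1820 = 1820 + \frac{2 \sqrt{30}}{3}$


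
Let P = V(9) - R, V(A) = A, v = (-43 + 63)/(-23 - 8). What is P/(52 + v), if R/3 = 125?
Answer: -5673/796 ≈ -7.1269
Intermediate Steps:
R = 375 (R = 3*125 = 375)
v = -20/31 (v = 20/(-31) = 20*(-1/31) = -20/31 ≈ -0.64516)
P = -366 (P = 9 - 1*375 = 9 - 375 = -366)
P/(52 + v) = -366/(52 - 20/31) = -366/1592/31 = -366*31/1592 = -5673/796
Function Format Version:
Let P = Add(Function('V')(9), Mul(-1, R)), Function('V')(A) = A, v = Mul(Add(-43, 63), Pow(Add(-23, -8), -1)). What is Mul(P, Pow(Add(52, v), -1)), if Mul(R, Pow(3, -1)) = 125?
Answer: Rational(-5673, 796) ≈ -7.1269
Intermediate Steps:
R = 375 (R = Mul(3, 125) = 375)
v = Rational(-20, 31) (v = Mul(20, Pow(-31, -1)) = Mul(20, Rational(-1, 31)) = Rational(-20, 31) ≈ -0.64516)
P = -366 (P = Add(9, Mul(-1, 375)) = Add(9, -375) = -366)
Mul(P, Pow(Add(52, v), -1)) = Mul(-366, Pow(Add(52, Rational(-20, 31)), -1)) = Mul(-366, Pow(Rational(1592, 31), -1)) = Mul(-366, Rational(31, 1592)) = Rational(-5673, 796)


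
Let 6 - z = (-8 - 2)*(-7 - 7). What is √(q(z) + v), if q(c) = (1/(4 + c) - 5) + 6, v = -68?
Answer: I*√1132430/130 ≈ 8.1858*I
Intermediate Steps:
z = -134 (z = 6 - (-8 - 2)*(-7 - 7) = 6 - (-10)*(-14) = 6 - 1*140 = 6 - 140 = -134)
q(c) = 1 + 1/(4 + c) (q(c) = (-5 + 1/(4 + c)) + 6 = 1 + 1/(4 + c))
√(q(z) + v) = √((5 - 134)/(4 - 134) - 68) = √(-129/(-130) - 68) = √(-1/130*(-129) - 68) = √(129/130 - 68) = √(-8711/130) = I*√1132430/130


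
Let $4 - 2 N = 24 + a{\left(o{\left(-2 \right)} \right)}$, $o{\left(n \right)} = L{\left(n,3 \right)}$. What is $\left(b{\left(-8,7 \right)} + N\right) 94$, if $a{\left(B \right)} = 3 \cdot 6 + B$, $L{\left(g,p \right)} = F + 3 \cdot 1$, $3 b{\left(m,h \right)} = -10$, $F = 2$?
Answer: $- \frac{7003}{3} \approx -2334.3$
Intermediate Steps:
$b{\left(m,h \right)} = - \frac{10}{3}$ ($b{\left(m,h \right)} = \frac{1}{3} \left(-10\right) = - \frac{10}{3}$)
$L{\left(g,p \right)} = 5$ ($L{\left(g,p \right)} = 2 + 3 \cdot 1 = 2 + 3 = 5$)
$o{\left(n \right)} = 5$
$a{\left(B \right)} = 18 + B$
$N = - \frac{43}{2}$ ($N = 2 - \frac{24 + \left(18 + 5\right)}{2} = 2 - \frac{24 + 23}{2} = 2 - \frac{47}{2} = - \frac{43}{2} \approx -21.5$)
$\left(b{\left(-8,7 \right)} + N\right) 94 = \left(- \frac{10}{3} - \frac{43}{2}\right) 94 = \left(- \frac{149}{6}\right) 94 = - \frac{7003}{3}$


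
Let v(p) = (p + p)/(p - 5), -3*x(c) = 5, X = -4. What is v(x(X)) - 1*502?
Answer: -1003/2 ≈ -501.50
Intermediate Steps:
x(c) = -5/3 (x(c) = -1/3*5 = -5/3)
v(p) = 2*p/(-5 + p) (v(p) = (2*p)/(-5 + p) = 2*p/(-5 + p))
v(x(X)) - 1*502 = 2*(-5/3)/(-5 - 5/3) - 1*502 = 2*(-5/3)/(-20/3) - 502 = 2*(-5/3)*(-3/20) - 502 = 1/2 - 502 = -1003/2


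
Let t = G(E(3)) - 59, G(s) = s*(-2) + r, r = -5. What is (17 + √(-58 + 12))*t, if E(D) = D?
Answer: -1190 - 70*I*√46 ≈ -1190.0 - 474.76*I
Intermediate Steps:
G(s) = -5 - 2*s (G(s) = s*(-2) - 5 = -2*s - 5 = -5 - 2*s)
t = -70 (t = (-5 - 2*3) - 59 = (-5 - 6) - 59 = -11 - 59 = -70)
(17 + √(-58 + 12))*t = (17 + √(-58 + 12))*(-70) = (17 + √(-46))*(-70) = (17 + I*√46)*(-70) = -1190 - 70*I*√46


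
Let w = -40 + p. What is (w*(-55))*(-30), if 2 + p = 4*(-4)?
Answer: -95700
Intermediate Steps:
p = -18 (p = -2 + 4*(-4) = -2 - 16 = -18)
w = -58 (w = -40 - 18 = -58)
(w*(-55))*(-30) = -58*(-55)*(-30) = 3190*(-30) = -95700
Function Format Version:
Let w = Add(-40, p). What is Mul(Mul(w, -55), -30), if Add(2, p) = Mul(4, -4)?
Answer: -95700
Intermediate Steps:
p = -18 (p = Add(-2, Mul(4, -4)) = Add(-2, -16) = -18)
w = -58 (w = Add(-40, -18) = -58)
Mul(Mul(w, -55), -30) = Mul(Mul(-58, -55), -30) = Mul(3190, -30) = -95700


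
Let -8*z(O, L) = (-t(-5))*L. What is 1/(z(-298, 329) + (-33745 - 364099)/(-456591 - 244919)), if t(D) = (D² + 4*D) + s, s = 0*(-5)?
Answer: 2806040/578583351 ≈ 0.0048498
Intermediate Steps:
s = 0
t(D) = D² + 4*D (t(D) = (D² + 4*D) + 0 = D² + 4*D)
z(O, L) = 5*L/8 (z(O, L) = -(-(-5)*(4 - 5))*L/8 = -(-(-5)*(-1))*L/8 = -(-1*5)*L/8 = -(-5)*L/8 = 5*L/8)
1/(z(-298, 329) + (-33745 - 364099)/(-456591 - 244919)) = 1/((5/8)*329 + (-33745 - 364099)/(-456591 - 244919)) = 1/(1645/8 - 397844/(-701510)) = 1/(1645/8 - 397844*(-1/701510)) = 1/(1645/8 + 198922/350755) = 1/(578583351/2806040) = 2806040/578583351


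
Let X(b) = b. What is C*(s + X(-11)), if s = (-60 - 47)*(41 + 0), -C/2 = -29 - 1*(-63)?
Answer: 299064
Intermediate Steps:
C = -68 (C = -2*(-29 - 1*(-63)) = -2*(-29 + 63) = -2*34 = -68)
s = -4387 (s = -107*41 = -4387)
C*(s + X(-11)) = -68*(-4387 - 11) = -68*(-4398) = 299064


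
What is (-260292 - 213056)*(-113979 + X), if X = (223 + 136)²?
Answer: -7053831896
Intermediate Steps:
X = 128881 (X = 359² = 128881)
(-260292 - 213056)*(-113979 + X) = (-260292 - 213056)*(-113979 + 128881) = -473348*14902 = -7053831896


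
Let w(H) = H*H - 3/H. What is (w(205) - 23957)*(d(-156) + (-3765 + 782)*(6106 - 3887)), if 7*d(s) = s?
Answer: -34324454553803/287 ≈ -1.1960e+11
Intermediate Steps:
d(s) = s/7
w(H) = H² - 3/H
(w(205) - 23957)*(d(-156) + (-3765 + 782)*(6106 - 3887)) = ((-3 + 205³)/205 - 23957)*((⅐)*(-156) + (-3765 + 782)*(6106 - 3887)) = ((-3 + 8615125)/205 - 23957)*(-156/7 - 2983*2219) = ((1/205)*8615122 - 23957)*(-156/7 - 6619277) = (8615122/205 - 23957)*(-46335095/7) = (3703937/205)*(-46335095/7) = -34324454553803/287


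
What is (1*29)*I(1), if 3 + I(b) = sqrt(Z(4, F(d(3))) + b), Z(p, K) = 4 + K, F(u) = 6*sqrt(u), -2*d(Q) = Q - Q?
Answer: -87 + 29*sqrt(5) ≈ -22.154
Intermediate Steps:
d(Q) = 0 (d(Q) = -(Q - Q)/2 = -1/2*0 = 0)
I(b) = -3 + sqrt(4 + b) (I(b) = -3 + sqrt((4 + 6*sqrt(0)) + b) = -3 + sqrt((4 + 6*0) + b) = -3 + sqrt((4 + 0) + b) = -3 + sqrt(4 + b))
(1*29)*I(1) = (1*29)*(-3 + sqrt(4 + 1)) = 29*(-3 + sqrt(5)) = -87 + 29*sqrt(5)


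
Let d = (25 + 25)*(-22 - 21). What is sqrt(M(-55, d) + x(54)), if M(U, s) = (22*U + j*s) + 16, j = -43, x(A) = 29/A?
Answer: sqrt(29567118)/18 ≈ 302.09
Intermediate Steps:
d = -2150 (d = 50*(-43) = -2150)
M(U, s) = 16 - 43*s + 22*U (M(U, s) = (22*U - 43*s) + 16 = (-43*s + 22*U) + 16 = 16 - 43*s + 22*U)
sqrt(M(-55, d) + x(54)) = sqrt((16 - 43*(-2150) + 22*(-55)) + 29/54) = sqrt((16 + 92450 - 1210) + 29*(1/54)) = sqrt(91256 + 29/54) = sqrt(4927853/54) = sqrt(29567118)/18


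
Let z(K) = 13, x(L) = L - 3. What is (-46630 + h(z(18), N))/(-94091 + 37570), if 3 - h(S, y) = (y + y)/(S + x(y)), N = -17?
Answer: 326423/395647 ≈ 0.82504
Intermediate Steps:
x(L) = -3 + L
h(S, y) = 3 - 2*y/(-3 + S + y) (h(S, y) = 3 - (y + y)/(S + (-3 + y)) = 3 - 2*y/(-3 + S + y))
(-46630 + h(z(18), N))/(-94091 + 37570) = (-46630 + (-9 - 17 + 3*13)/(-3 + 13 - 17))/(-94091 + 37570) = (-46630 + (-9 - 17 + 39)/(-7))/(-56521) = (-46630 - 1/7*13)*(-1/56521) = (-46630 - 13/7)*(-1/56521) = -326423/7*(-1/56521) = 326423/395647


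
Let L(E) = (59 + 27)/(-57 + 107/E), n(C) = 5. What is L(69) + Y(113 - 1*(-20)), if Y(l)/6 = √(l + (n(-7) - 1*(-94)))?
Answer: -2967/1913 + 12*√58 ≈ 89.838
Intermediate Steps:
L(E) = 86/(-57 + 107/E)
Y(l) = 6*√(99 + l) (Y(l) = 6*√(l + (5 - 1*(-94))) = 6*√(l + (5 + 94)) = 6*√(l + 99) = 6*√(99 + l))
L(69) + Y(113 - 1*(-20)) = -86*69/(-107 + 57*69) + 6*√(99 + (113 - 1*(-20))) = -86*69/(-107 + 3933) + 6*√(99 + (113 + 20)) = -86*69/3826 + 6*√(99 + 133) = -86*69*1/3826 + 6*√232 = -2967/1913 + 6*(2*√58) = -2967/1913 + 12*√58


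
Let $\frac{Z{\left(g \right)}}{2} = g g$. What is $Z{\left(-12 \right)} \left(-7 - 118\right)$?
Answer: $-36000$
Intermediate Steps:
$Z{\left(g \right)} = 2 g^{2}$ ($Z{\left(g \right)} = 2 g g = 2 g^{2}$)
$Z{\left(-12 \right)} \left(-7 - 118\right) = 2 \left(-12\right)^{2} \left(-7 - 118\right) = 2 \cdot 144 \left(-125\right) = 288 \left(-125\right) = -36000$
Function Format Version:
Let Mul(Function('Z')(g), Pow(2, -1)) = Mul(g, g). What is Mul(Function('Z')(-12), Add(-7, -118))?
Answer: -36000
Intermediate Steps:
Function('Z')(g) = Mul(2, Pow(g, 2)) (Function('Z')(g) = Mul(2, Mul(g, g)) = Mul(2, Pow(g, 2)))
Mul(Function('Z')(-12), Add(-7, -118)) = Mul(Mul(2, Pow(-12, 2)), Add(-7, -118)) = Mul(Mul(2, 144), -125) = Mul(288, -125) = -36000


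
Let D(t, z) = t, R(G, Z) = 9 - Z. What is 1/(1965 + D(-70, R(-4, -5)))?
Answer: 1/1895 ≈ 0.00052770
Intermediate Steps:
1/(1965 + D(-70, R(-4, -5))) = 1/(1965 - 70) = 1/1895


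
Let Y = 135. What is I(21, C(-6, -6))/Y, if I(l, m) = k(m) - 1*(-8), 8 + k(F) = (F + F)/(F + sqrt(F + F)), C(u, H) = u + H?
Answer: 4/315 + 2*I*sqrt(6)/945 ≈ 0.012698 + 0.0051841*I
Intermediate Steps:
C(u, H) = H + u
k(F) = -8 + 2*F/(F + sqrt(2)*sqrt(F)) (k(F) = -8 + (F + F)/(F + sqrt(F + F)) = -8 + (2*F)/(F + sqrt(2*F)) = -8 + (2*F)/(F + sqrt(2)*sqrt(F)) = -8 + 2*F/(F + sqrt(2)*sqrt(F)))
I(l, m) = 8 + 2*(-3*m - 4*sqrt(2)*sqrt(m))/(m + sqrt(2)*sqrt(m)) (I(l, m) = 2*(-3*m - 4*sqrt(2)*sqrt(m))/(m + sqrt(2)*sqrt(m)) - 1*(-8) = 2*(-3*m - 4*sqrt(2)*sqrt(m))/(m + sqrt(2)*sqrt(m)) + 8 = 8 + 2*(-3*m - 4*sqrt(2)*sqrt(m))/(m + sqrt(2)*sqrt(m)))
I(21, C(-6, -6))/Y = (2*(-6 - 6)/((-6 - 6) + sqrt(2)*sqrt(-6 - 6)))/135 = (2*(-12)/(-12 + sqrt(2)*sqrt(-12)))*(1/135) = (2*(-12)/(-12 + sqrt(2)*(2*I*sqrt(3))))*(1/135) = (2*(-12)/(-12 + 2*I*sqrt(6)))*(1/135) = -24/(-12 + 2*I*sqrt(6))*(1/135) = -8/(45*(-12 + 2*I*sqrt(6)))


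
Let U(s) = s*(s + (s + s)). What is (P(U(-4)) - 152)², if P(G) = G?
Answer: 10816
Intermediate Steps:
U(s) = 3*s² (U(s) = s*(s + 2*s) = s*(3*s) = 3*s²)
(P(U(-4)) - 152)² = (3*(-4)² - 152)² = (3*16 - 152)² = (48 - 152)² = (-104)² = 10816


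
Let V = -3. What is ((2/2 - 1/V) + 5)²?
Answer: 361/9 ≈ 40.111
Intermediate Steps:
((2/2 - 1/V) + 5)² = ((2/2 - 1/(-3)) + 5)² = ((2*(½) - 1*(-⅓)) + 5)² = ((1 + ⅓) + 5)² = (4/3 + 5)² = (19/3)² = 361/9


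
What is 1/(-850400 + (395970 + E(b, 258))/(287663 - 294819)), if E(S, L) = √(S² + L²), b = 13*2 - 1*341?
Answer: -43550402495720/37037672099698891111 + 279084*√109/37037672099698891111 ≈ -1.1758e-6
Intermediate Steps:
b = -315 (b = 26 - 341 = -315)
E(S, L) = √(L² + S²)
1/(-850400 + (395970 + E(b, 258))/(287663 - 294819)) = 1/(-850400 + (395970 + √(258² + (-315)²))/(287663 - 294819)) = 1/(-850400 + (395970 + √(66564 + 99225))/(-7156)) = 1/(-850400 + (395970 + √165789)*(-1/7156)) = 1/(-850400 + (395970 + 39*√109)*(-1/7156)) = 1/(-850400 + (-197985/3578 - 39*√109/7156)) = 1/(-3042929185/3578 - 39*√109/7156)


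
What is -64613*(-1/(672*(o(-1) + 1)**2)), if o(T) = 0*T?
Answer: 64613/672 ≈ 96.150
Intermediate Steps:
o(T) = 0
-64613*(-1/(672*(o(-1) + 1)**2)) = -64613*(-1/(672*(0 + 1)**2)) = -64613/((-672*1**2)) = -64613/((-672*1)) = -64613/(-672) = -64613*(-1/672) = 64613/672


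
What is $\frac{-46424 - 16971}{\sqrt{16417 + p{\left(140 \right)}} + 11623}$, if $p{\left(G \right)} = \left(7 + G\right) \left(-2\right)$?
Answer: $- \frac{736840085}{135078006} + \frac{63395 \sqrt{16123}}{135078006} \approx -5.3953$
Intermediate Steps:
$p{\left(G \right)} = -14 - 2 G$
$\frac{-46424 - 16971}{\sqrt{16417 + p{\left(140 \right)}} + 11623} = \frac{-46424 - 16971}{\sqrt{16417 - 294} + 11623} = - \frac{63395}{\sqrt{16417 - 294} + 11623} = - \frac{63395}{\sqrt{16123} + 11623} = - \frac{63395}{11623 + \sqrt{16123}}$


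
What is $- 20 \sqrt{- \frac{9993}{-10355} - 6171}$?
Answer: $- \frac{24 i \sqrt{18377453410}}{2071} \approx - 1571.0 i$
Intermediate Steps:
$- 20 \sqrt{- \frac{9993}{-10355} - 6171} = - 20 \sqrt{\left(-9993\right) \left(- \frac{1}{10355}\right) - 6171} = - 20 \sqrt{\frac{9993}{10355} - 6171} = - 20 \sqrt{- \frac{63890712}{10355}} = - 20 \frac{6 i \sqrt{18377453410}}{10355} = - \frac{24 i \sqrt{18377453410}}{2071}$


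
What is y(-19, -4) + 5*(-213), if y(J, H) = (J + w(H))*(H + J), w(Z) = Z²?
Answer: -996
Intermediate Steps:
y(J, H) = (H + J)*(J + H²) (y(J, H) = (J + H²)*(H + J) = (H + J)*(J + H²))
y(-19, -4) + 5*(-213) = ((-4)³ + (-19)² - 4*(-19) - 19*(-4)²) + 5*(-213) = (-64 + 361 + 76 - 19*16) - 1065 = (-64 + 361 + 76 - 304) - 1065 = 69 - 1065 = -996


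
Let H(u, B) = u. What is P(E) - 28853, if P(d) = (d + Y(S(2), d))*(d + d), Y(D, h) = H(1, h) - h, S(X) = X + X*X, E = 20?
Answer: -28813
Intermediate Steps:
S(X) = X + X**2
Y(D, h) = 1 - h
P(d) = 2*d (P(d) = (d + (1 - d))*(d + d) = 1*(2*d) = 2*d)
P(E) - 28853 = 2*20 - 28853 = 40 - 28853 = -28813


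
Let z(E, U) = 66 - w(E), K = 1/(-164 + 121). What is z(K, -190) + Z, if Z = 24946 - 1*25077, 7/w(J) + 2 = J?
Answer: -5354/87 ≈ -61.540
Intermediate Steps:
w(J) = 7/(-2 + J)
K = -1/43 (K = 1/(-43) = -1/43 ≈ -0.023256)
z(E, U) = 66 - 7/(-2 + E)
Z = -131 (Z = 24946 - 25077 = -131)
z(K, -190) + Z = (-139 + 66*(-1/43))/(-2 - 1/43) - 131 = (-139 - 66/43)/(-87/43) - 131 = -43/87*(-6043/43) - 131 = 6043/87 - 131 = -5354/87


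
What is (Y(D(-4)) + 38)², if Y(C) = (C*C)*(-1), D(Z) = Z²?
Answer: 47524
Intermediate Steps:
Y(C) = -C² (Y(C) = C²*(-1) = -C²)
(Y(D(-4)) + 38)² = (-((-4)²)² + 38)² = (-1*16² + 38)² = (-1*256 + 38)² = (-256 + 38)² = (-218)² = 47524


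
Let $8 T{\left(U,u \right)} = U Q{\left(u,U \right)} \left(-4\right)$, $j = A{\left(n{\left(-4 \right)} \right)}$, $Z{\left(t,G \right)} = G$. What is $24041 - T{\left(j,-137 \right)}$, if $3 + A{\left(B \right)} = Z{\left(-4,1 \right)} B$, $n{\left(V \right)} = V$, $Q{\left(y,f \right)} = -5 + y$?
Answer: $24538$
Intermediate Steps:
$A{\left(B \right)} = -3 + B$ ($A{\left(B \right)} = -3 + 1 B = -3 + B$)
$j = -7$ ($j = -3 - 4 = -7$)
$T{\left(U,u \right)} = - \frac{U \left(-5 + u\right)}{2}$ ($T{\left(U,u \right)} = \frac{U \left(-5 + u\right) \left(-4\right)}{8} = \frac{\left(-4\right) U \left(-5 + u\right)}{8} = - \frac{U \left(-5 + u\right)}{2}$)
$24041 - T{\left(j,-137 \right)} = 24041 - \frac{1}{2} \left(-7\right) \left(5 - -137\right) = 24041 - \frac{1}{2} \left(-7\right) \left(5 + 137\right) = 24041 - \frac{1}{2} \left(-7\right) 142 = 24041 - -497 = 24041 + 497 = 24538$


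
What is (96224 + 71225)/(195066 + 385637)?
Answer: 167449/580703 ≈ 0.28836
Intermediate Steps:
(96224 + 71225)/(195066 + 385637) = 167449/580703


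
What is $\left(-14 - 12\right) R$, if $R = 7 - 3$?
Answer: $-104$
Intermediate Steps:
$R = 4$ ($R = 7 - 3 = 4$)
$\left(-14 - 12\right) R = \left(-14 - 12\right) 4 = \left(-26\right) 4 = -104$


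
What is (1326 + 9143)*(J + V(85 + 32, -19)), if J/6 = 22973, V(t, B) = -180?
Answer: 1441141602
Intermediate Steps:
J = 137838 (J = 6*22973 = 137838)
(1326 + 9143)*(J + V(85 + 32, -19)) = (1326 + 9143)*(137838 - 180) = 10469*137658 = 1441141602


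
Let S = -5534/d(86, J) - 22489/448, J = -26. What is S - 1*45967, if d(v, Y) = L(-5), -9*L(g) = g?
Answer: -125391613/2240 ≈ -55978.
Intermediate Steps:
L(g) = -g/9
d(v, Y) = 5/9 (d(v, Y) = -1/9*(-5) = 5/9)
S = -22425533/2240 (S = -5534/5/9 - 22489/448 = -5534*9/5 - 22489*1/448 = -49806/5 - 22489/448 = -22425533/2240 ≈ -10011.)
S - 1*45967 = -22425533/2240 - 1*45967 = -22425533/2240 - 45967 = -125391613/2240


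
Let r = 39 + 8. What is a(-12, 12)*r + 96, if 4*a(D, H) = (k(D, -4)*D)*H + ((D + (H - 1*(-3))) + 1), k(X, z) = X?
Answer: 20447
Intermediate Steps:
r = 47
a(D, H) = 1 + D/4 + H/4 + H*D**2/4 (a(D, H) = ((D*D)*H + ((D + (H - 1*(-3))) + 1))/4 = (D**2*H + ((D + (H + 3)) + 1))/4 = (H*D**2 + ((D + (3 + H)) + 1))/4 = (H*D**2 + ((3 + D + H) + 1))/4 = (H*D**2 + (4 + D + H))/4 = (4 + D + H + H*D**2)/4 = 1 + D/4 + H/4 + H*D**2/4)
a(-12, 12)*r + 96 = (1 + (1/4)*(-12) + (1/4)*12 + (1/4)*12*(-12)**2)*47 + 96 = (1 - 3 + 3 + (1/4)*12*144)*47 + 96 = (1 - 3 + 3 + 432)*47 + 96 = 433*47 + 96 = 20351 + 96 = 20447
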